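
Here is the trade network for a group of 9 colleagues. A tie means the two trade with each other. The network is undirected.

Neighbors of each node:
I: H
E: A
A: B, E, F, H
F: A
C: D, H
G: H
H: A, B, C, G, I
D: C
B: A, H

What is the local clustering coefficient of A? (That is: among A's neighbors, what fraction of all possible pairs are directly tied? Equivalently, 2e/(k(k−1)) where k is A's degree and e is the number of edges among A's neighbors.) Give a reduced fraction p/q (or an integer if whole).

1/6

A's neighbors: B, E, F, and H (k = 4).
Possible neighbor pairs: C(4,2) = 6. Edges among them: B–H → e = 1.
Clustering(A) = 1/6.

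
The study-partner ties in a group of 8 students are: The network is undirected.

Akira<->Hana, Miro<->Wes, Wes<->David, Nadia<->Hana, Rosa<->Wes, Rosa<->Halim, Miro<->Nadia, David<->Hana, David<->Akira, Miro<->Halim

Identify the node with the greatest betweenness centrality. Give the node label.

Wes

Unnormalized betweenness of each node: Akira:0, David:31/6, Halim:1, Hana:17/6, Miro:17/3, Nadia:17/6, Rosa:4/3, Wes:43/6.
Wes has the largest value, 43/6, making it the main broker — the node through which the most shortest paths run.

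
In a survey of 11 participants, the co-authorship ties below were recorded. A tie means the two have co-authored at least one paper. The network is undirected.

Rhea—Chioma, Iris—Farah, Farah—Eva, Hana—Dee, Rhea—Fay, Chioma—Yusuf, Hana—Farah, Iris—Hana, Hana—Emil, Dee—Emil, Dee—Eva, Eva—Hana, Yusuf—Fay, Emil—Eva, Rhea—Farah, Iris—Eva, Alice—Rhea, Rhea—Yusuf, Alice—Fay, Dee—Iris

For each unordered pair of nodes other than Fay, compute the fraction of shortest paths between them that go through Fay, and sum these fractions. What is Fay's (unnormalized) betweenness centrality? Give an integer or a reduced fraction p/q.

Pairs whose geodesics pass through Fay — Alice–Yusuf: 1/2.
All other pairs contribute 0.
Summing the contributions gives betweenness(Fay) = 1/2.

1/2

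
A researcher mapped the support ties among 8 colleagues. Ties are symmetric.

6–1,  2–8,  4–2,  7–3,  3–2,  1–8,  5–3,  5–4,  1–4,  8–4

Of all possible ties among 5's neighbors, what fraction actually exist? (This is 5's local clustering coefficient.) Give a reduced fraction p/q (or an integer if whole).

5's neighbors: 3 and 4 (k = 2).
Possible neighbor pairs: C(2,2) = 1. Edges among them: none → e = 0.
Clustering(5) = 0/1.

0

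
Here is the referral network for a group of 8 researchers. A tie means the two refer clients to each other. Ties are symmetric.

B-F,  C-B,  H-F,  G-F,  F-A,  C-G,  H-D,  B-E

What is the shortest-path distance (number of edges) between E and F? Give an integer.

One shortest route is E – B – F, which uses 2 edges, and E and F are not directly tied, so nothing shorter exists. So d(E,F) = 2.

2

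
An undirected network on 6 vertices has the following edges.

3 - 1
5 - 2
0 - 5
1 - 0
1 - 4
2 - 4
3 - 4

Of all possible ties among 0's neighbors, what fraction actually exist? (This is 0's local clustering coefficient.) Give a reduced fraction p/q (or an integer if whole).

0

0's neighbors: 1 and 5 (k = 2).
Possible neighbor pairs: C(2,2) = 1. Edges among them: none → e = 0.
Clustering(0) = 0/1.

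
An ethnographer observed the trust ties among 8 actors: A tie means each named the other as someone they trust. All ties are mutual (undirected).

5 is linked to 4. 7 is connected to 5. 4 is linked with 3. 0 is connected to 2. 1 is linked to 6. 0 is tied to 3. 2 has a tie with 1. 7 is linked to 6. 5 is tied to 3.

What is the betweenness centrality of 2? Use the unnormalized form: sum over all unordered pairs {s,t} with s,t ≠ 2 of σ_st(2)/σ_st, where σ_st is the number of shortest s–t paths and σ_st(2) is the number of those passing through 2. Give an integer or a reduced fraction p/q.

Pairs whose geodesics pass through 2 — 6–0: 1; 1–0: 1; 1–3: 1; 1–4: 1/2.
All other pairs contribute 0.
Summing the contributions gives betweenness(2) = 7/2.

7/2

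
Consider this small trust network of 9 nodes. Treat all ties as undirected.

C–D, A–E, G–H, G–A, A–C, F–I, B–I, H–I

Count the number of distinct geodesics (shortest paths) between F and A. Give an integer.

The shortest distance is 4, and the only length-4 path is F–I–H–G–A. So there is exactly 1 shortest path.

1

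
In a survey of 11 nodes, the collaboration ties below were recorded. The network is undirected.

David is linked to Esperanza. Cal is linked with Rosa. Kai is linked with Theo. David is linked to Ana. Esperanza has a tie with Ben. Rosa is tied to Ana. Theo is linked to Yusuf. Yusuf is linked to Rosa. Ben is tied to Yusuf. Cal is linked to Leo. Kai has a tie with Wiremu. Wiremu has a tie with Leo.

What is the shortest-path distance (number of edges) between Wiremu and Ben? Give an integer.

4

One shortest route is Wiremu – Kai – Theo – Yusuf – Ben, which uses 4 edges, and at distance 3 from Wiremu we only reach {Rosa, Yusuf}, which does not include Ben. So d(Wiremu,Ben) = 4.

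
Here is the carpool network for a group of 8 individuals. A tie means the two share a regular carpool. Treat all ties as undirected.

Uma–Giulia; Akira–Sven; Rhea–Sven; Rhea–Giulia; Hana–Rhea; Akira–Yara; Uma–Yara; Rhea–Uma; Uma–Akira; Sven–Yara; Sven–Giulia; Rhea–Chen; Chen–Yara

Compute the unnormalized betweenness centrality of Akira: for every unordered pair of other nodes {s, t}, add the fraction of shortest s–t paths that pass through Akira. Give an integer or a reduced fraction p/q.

1/4

Pairs whose geodesics pass through Akira — Sven–Uma: 1/4.
All other pairs contribute 0.
Summing the contributions gives betweenness(Akira) = 1/4.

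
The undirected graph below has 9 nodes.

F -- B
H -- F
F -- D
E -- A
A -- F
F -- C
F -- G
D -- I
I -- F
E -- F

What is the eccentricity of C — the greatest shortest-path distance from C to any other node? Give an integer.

2

Distances from C: A:2, B:2, D:2, E:2, F:1, G:2, H:2, I:2.
The largest is 2 (to E, G, A, D, I, B, and H), so the eccentricity of C is 2.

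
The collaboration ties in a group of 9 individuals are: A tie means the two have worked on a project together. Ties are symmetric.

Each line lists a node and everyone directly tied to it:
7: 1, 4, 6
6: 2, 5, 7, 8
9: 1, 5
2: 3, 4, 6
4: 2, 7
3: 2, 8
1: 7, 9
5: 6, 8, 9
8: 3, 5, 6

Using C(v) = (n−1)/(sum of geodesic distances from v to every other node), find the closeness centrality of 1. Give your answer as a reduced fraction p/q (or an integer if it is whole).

4/9

Distances from 1: 2:3, 3:4, 4:2, 5:2, 6:2, 7:1, 8:3, 9:1. Sum = 18.
n = 9, so closeness = 8/18 = 4/9.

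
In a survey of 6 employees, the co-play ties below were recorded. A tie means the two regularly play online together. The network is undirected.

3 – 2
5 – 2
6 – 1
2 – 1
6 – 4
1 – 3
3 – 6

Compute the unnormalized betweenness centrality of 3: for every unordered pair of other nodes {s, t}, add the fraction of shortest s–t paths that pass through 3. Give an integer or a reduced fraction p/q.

Pairs whose geodesics pass through 3 — 6–5: 1/2; 6–2: 1/2; 4–5: 1/2; 4–2: 1/2.
All other pairs contribute 0.
Summing the contributions gives betweenness(3) = 2.

2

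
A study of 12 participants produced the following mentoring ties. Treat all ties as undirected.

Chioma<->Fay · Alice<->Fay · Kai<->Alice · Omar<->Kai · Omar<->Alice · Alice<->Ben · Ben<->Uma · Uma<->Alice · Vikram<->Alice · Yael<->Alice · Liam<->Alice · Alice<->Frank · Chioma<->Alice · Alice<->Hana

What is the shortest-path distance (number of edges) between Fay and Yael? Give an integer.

One shortest route is Fay – Alice – Yael, which uses 2 edges, and Fay and Yael are not directly tied, so nothing shorter exists. So d(Fay,Yael) = 2.

2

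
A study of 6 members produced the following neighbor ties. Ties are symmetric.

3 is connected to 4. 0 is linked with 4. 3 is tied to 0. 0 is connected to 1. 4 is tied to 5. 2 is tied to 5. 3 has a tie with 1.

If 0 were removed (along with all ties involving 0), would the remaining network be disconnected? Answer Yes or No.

Even without 0, every remaining node can still reach every other (the residual graph is connected), so 0 is not a cut vertex.

No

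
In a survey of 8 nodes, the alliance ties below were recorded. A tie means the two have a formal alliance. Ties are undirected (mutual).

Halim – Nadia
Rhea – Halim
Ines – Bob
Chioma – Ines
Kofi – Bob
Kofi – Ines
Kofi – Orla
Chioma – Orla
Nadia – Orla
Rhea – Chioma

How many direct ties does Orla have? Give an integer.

3

Orla is directly tied to Chioma, Kofi, and Nadia. That is 3 neighbors, so the degree of Orla is 3.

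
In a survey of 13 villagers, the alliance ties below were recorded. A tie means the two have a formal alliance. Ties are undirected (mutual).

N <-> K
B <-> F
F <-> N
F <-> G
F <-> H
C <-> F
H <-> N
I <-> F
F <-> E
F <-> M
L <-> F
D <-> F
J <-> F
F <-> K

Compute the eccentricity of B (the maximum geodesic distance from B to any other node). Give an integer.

Distances from B: C:2, D:2, E:2, F:1, G:2, H:2, I:2, J:2, K:2, L:2, M:2, N:2.
The largest is 2 (to M, D, I, H, C, J, K, N, E, G, and L), so the eccentricity of B is 2.

2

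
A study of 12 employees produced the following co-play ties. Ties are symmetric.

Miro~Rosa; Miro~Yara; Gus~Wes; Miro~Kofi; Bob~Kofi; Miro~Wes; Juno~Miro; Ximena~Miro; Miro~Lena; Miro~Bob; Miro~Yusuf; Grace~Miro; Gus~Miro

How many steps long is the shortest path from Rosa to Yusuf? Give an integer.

2

One shortest route is Rosa – Miro – Yusuf, which uses 2 edges, and Rosa and Yusuf are not directly tied, so nothing shorter exists. So d(Rosa,Yusuf) = 2.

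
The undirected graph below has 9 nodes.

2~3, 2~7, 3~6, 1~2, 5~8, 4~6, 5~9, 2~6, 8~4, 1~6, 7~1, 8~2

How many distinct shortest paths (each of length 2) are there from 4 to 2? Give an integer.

2

The shortest distance is 2. The length-2 paths are: 4–6–2; 4–8–2.
That gives 2 distinct shortest paths.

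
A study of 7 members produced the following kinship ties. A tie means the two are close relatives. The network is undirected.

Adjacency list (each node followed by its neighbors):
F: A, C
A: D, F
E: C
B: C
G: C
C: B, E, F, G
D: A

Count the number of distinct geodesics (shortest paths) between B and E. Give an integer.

1

The shortest distance is 2, and the only length-2 path is B–C–E. So there is exactly 1 shortest path.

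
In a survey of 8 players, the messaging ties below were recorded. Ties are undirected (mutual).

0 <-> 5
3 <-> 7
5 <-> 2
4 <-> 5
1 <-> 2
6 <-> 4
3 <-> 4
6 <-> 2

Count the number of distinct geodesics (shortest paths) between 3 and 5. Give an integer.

The shortest distance is 2, and the only length-2 path is 3–4–5. So there is exactly 1 shortest path.

1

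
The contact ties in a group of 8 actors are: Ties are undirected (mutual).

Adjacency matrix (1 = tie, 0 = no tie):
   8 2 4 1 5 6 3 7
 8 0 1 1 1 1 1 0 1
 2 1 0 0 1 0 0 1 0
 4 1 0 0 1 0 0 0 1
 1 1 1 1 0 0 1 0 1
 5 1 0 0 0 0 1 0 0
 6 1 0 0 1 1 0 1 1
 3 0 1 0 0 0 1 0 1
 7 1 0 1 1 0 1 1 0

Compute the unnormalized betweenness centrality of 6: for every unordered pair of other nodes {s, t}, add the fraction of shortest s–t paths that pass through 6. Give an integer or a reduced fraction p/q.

8/3

Pairs whose geodesics pass through 6 — 8–3: 1/3; 1–5: 1/2; 1–3: 1/3; 5–3: 1; 5–7: 1/2.
All other pairs contribute 0.
Summing the contributions gives betweenness(6) = 8/3.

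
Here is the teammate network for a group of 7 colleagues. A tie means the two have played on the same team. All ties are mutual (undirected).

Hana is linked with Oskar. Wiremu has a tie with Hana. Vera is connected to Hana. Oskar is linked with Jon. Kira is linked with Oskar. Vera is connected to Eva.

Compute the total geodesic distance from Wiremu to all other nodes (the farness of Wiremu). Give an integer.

14

Distances from Wiremu: Eva:3, Hana:1, Jon:3, Kira:3, Oskar:2, Vera:2.
Sum = 3 + 1 + 3 + 3 + 2 + 2 = 14.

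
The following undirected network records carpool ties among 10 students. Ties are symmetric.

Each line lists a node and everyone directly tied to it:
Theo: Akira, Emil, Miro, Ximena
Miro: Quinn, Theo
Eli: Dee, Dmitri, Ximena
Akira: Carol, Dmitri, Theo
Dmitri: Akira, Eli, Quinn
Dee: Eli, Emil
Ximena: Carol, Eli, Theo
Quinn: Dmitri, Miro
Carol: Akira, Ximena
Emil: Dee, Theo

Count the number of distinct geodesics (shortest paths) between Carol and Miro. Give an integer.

2

The shortest distance is 3. The length-3 paths are: Carol–Ximena–Theo–Miro; Carol–Akira–Theo–Miro.
That gives 2 distinct shortest paths.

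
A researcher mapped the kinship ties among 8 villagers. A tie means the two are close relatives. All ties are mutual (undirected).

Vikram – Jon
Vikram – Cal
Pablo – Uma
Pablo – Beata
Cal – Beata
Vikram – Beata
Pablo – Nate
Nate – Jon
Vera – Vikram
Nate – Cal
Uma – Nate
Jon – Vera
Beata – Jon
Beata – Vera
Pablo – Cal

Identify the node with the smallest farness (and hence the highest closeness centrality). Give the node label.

Beata

Farness (sum of distances to all others) for each node — Beata:9, Cal:10, Jon:10, Nate:10, Pablo:10, Uma:14, Vera:12, Vikram:11.
The smallest farness is 9, for Beata, so Beata has the highest closeness.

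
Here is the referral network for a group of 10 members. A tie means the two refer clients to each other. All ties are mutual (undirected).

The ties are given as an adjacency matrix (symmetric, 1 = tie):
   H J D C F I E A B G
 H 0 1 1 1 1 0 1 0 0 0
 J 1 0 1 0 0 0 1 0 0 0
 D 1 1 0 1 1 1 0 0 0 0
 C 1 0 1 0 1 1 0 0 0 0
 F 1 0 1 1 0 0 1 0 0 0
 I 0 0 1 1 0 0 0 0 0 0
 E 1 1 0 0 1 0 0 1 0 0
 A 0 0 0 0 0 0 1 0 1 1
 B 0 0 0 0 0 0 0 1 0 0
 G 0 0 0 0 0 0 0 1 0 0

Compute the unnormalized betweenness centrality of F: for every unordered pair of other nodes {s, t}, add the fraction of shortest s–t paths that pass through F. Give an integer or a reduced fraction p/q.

74/15

Pairs whose geodesics pass through F — D–E: 1/3; D–A: 1/3; D–B: 1/3; D–G: 1/3; C–E: 1/2; C–A: 1/2; C–B: 1/2; C–G: 1/2; I–E: 2/5; I–A: 2/5; I–B: 2/5; I–G: 2/5.
All other pairs contribute 0.
Summing the contributions gives betweenness(F) = 74/15.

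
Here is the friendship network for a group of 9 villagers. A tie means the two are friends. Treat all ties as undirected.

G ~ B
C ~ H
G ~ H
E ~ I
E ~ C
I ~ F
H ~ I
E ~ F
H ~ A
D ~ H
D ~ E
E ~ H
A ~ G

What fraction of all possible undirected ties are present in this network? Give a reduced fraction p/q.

13/36

There are 13 edges and 9 nodes, so the maximum possible is C(9,2) = 36.
Density = 13/36.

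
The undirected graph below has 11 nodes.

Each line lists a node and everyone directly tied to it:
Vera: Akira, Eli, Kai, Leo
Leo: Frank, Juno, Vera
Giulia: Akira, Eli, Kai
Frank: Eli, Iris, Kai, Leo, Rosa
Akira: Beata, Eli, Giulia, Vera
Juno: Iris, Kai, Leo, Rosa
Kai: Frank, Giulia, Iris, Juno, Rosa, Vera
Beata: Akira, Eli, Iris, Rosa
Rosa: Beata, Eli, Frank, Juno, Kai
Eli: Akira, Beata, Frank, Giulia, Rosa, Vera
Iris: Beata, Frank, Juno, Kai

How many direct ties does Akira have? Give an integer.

Akira is directly tied to Beata, Eli, Giulia, and Vera. That is 4 neighbors, so the degree of Akira is 4.

4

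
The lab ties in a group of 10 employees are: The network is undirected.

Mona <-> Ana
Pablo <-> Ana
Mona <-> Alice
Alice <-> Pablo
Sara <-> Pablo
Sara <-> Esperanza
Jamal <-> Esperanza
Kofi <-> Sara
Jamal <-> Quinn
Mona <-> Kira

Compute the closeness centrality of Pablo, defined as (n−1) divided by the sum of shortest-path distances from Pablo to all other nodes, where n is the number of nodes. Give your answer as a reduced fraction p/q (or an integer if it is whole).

Distances from Pablo: Alice:1, Ana:1, Esperanza:2, Jamal:3, Kira:3, Kofi:2, Mona:2, Quinn:4, Sara:1. Sum = 19.
n = 10, so closeness = 9/19.

9/19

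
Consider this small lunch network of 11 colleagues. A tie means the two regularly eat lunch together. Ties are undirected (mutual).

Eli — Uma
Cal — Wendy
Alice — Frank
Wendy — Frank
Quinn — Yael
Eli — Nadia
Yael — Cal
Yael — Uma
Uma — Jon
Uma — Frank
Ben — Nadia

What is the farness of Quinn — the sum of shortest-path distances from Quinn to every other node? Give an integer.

Distances from Quinn: Alice:4, Ben:5, Cal:2, Eli:3, Frank:3, Jon:3, Nadia:4, Uma:2, Wendy:3, Yael:1.
Sum = 4 + 5 + 2 + 3 + 3 + 3 + 4 + 2 + 3 + 1 = 30.

30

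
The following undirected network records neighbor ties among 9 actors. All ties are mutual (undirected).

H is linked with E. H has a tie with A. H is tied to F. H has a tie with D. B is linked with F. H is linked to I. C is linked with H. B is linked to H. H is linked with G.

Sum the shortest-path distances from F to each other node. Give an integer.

Distances from F: A:2, B:1, C:2, D:2, E:2, G:2, H:1, I:2.
Sum = 2 + 1 + 2 + 2 + 2 + 2 + 1 + 2 = 14.

14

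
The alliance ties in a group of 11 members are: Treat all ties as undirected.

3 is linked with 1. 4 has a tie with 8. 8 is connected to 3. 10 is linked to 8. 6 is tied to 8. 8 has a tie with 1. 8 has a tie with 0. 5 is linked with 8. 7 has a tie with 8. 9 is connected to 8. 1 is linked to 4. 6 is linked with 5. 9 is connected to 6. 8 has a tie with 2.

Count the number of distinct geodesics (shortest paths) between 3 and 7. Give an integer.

1

The shortest distance is 2, and the only length-2 path is 3–8–7. So there is exactly 1 shortest path.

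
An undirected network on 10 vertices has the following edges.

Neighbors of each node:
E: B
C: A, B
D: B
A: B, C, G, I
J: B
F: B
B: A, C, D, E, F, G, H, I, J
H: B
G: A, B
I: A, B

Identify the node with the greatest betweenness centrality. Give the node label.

Unnormalized betweenness of each node: A:3/2, B:63/2, C:0, D:0, E:0, F:0, G:0, H:0, I:0, J:0.
B has the largest value, 63/2, making it the main broker — the node through which the most shortest paths run.

B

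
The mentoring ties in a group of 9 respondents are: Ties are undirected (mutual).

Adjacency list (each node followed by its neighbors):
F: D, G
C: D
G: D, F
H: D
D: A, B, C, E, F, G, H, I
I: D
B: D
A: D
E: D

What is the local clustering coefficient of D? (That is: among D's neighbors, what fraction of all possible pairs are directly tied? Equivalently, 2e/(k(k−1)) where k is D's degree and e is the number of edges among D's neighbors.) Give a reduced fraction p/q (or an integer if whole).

1/28

D's neighbors: A, B, C, E, F, G, H, and I (k = 8).
Possible neighbor pairs: C(8,2) = 28. Edges among them: F–G → e = 1.
Clustering(D) = 1/28.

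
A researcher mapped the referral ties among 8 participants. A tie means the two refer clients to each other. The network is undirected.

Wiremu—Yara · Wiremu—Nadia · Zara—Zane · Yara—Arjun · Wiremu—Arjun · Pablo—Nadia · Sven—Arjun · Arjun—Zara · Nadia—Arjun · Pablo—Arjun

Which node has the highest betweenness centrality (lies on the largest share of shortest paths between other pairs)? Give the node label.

Unnormalized betweenness of each node: Arjun:16, Nadia:1/2, Pablo:0, Sven:0, Wiremu:1/2, Yara:0, Zane:0, Zara:6.
Arjun has the largest value, 16, making it the main broker — the node through which the most shortest paths run.

Arjun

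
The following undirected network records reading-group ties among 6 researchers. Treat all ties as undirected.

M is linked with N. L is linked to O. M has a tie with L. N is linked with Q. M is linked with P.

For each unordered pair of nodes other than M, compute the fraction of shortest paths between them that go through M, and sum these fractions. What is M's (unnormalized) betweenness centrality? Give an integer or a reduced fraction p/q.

Pairs whose geodesics pass through M — O–Q: 1; O–P: 1; O–N: 1; Q–L: 1; Q–P: 1; L–P: 1; L–N: 1; P–N: 1.
All other pairs contribute 0.
Summing the contributions gives betweenness(M) = 8.

8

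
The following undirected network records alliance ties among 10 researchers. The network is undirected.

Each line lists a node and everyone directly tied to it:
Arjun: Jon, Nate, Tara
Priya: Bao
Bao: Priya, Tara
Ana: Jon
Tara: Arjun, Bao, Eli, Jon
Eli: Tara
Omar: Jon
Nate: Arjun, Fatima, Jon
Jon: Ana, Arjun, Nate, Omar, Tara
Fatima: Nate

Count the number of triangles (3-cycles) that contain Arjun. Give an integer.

2

Arjun's neighbors: Jon, Nate, and Tara.
Neighbor pairs that are themselves tied: Arjun–Jon–Nate; Arjun–Jon–Tara. Each forms one triangle with Arjun, for 2 in total.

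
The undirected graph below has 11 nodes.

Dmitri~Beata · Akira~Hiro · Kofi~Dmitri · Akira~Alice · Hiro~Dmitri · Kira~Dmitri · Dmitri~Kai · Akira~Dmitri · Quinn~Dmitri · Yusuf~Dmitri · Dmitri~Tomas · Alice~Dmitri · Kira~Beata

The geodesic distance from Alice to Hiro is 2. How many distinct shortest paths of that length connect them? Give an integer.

The shortest distance is 2. The length-2 paths are: Alice–Dmitri–Hiro; Alice–Akira–Hiro.
That gives 2 distinct shortest paths.

2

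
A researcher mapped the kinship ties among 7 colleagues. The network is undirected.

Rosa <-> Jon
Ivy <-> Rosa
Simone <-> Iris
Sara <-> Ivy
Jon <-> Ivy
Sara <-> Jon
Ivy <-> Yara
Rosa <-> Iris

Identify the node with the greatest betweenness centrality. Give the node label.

Rosa

Unnormalized betweenness of each node: Iris:5, Ivy:13/2, Jon:3/2, Rosa:8, Sara:0, Simone:0, Yara:0.
Rosa has the largest value, 8, making it the main broker — the node through which the most shortest paths run.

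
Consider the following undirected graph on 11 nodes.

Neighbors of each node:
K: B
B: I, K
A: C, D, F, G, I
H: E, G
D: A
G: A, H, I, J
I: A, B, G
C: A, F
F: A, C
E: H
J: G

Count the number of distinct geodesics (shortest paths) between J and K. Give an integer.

1

The shortest distance is 4, and the only length-4 path is J–G–I–B–K. So there is exactly 1 shortest path.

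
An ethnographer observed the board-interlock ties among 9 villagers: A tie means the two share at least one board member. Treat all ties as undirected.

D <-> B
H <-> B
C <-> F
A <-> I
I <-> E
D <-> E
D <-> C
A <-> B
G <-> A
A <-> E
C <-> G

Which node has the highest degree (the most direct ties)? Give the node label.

Degrees — A:4, B:3, C:3, D:3, E:3, F:1, G:2, H:1, I:2.
The maximum is 4, attained only by A.

A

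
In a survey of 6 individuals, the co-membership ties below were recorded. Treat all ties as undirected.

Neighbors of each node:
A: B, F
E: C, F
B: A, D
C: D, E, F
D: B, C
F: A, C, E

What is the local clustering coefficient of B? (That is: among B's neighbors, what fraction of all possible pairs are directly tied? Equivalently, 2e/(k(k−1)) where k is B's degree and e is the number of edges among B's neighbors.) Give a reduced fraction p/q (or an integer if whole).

B's neighbors: A and D (k = 2).
Possible neighbor pairs: C(2,2) = 1. Edges among them: none → e = 0.
Clustering(B) = 0/1.

0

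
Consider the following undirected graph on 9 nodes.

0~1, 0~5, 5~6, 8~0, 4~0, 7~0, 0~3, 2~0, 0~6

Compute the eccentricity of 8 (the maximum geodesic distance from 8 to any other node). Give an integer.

2

Distances from 8: 0:1, 1:2, 2:2, 3:2, 4:2, 5:2, 6:2, 7:2.
The largest is 2 (to 5, 7, 3, 4, 1, 6, and 2), so the eccentricity of 8 is 2.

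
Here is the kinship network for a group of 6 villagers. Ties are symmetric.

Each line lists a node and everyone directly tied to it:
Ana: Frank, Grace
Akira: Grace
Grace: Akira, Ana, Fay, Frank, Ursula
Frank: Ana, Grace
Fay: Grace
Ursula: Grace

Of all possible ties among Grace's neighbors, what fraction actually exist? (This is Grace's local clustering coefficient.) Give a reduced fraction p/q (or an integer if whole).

1/10

Grace's neighbors: Akira, Ana, Fay, Frank, and Ursula (k = 5).
Possible neighbor pairs: C(5,2) = 10. Edges among them: Ana–Frank → e = 1.
Clustering(Grace) = 1/10.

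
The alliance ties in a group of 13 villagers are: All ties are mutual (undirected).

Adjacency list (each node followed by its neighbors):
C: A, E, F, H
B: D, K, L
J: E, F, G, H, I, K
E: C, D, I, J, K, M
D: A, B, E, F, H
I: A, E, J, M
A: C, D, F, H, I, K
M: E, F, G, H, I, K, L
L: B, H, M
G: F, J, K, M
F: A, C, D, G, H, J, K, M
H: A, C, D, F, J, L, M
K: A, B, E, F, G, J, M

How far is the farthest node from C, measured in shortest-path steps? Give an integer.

Distances from C: A:1, B:3, D:2, E:1, F:1, G:2, H:1, I:2, J:2, K:2, L:2, M:2.
The largest is 3 (to B), so the eccentricity of C is 3.

3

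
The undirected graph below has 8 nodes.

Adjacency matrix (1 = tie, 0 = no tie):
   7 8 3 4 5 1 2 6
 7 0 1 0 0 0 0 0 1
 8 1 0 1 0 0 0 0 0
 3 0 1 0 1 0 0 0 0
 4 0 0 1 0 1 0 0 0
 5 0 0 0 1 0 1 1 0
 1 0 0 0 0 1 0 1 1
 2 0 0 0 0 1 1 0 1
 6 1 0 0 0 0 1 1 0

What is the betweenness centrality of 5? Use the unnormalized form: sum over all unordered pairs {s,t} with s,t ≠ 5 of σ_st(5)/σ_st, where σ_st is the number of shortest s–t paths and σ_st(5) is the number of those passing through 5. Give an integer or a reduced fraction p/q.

5

Pairs whose geodesics pass through 5 — 3–1: 1; 3–2: 1; 4–1: 1; 4–2: 1; 4–6: 2/2.
All other pairs contribute 0.
Summing the contributions gives betweenness(5) = 5.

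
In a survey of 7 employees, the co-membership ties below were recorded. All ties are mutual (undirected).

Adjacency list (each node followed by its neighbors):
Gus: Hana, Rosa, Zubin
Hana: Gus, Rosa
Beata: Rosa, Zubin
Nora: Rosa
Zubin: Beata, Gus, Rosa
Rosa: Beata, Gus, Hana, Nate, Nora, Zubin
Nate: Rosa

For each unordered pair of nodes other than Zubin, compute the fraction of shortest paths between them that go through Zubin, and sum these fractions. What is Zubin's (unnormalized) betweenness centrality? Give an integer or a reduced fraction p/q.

1/2

Pairs whose geodesics pass through Zubin — Beata–Gus: 1/2.
All other pairs contribute 0.
Summing the contributions gives betweenness(Zubin) = 1/2.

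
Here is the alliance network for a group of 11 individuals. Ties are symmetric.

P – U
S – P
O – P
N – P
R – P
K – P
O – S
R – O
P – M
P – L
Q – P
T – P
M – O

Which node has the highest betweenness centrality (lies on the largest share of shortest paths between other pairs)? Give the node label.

Unnormalized betweenness of each node: K:0, L:0, M:0, N:0, O:3/2, P:81/2, Q:0, R:0, S:0, T:0, U:0.
P has the largest value, 81/2, making it the main broker — the node through which the most shortest paths run.

P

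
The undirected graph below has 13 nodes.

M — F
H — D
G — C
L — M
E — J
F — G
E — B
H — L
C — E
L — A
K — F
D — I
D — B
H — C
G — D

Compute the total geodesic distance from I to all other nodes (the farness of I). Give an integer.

Distances from I: A:4, B:2, C:3, D:1, E:3, F:3, G:2, H:2, J:4, K:4, L:3, M:4.
Sum = 4 + 2 + 3 + 1 + 3 + 3 + 2 + 2 + 4 + 4 + 3 + 4 = 35.

35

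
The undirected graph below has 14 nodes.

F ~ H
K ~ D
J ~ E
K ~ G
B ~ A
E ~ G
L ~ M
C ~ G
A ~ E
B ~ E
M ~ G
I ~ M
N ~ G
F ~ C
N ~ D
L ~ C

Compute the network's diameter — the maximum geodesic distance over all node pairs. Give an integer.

5

Eccentricity of each node (its greatest distance to any other): A:5, B:5, C:3, D:5, E:4, F:4, G:3, H:5, I:5, J:5, K:4, L:4, M:4, N:4.
The maximum eccentricity is 5, realized for instance by the pair H–J via H – F – C – G – E – J. So the diameter is 5.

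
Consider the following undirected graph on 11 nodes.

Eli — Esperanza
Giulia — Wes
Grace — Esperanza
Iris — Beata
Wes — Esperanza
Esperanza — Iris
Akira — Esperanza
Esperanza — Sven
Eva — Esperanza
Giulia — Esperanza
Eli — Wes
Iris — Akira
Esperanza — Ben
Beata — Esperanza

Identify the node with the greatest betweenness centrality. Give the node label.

Unnormalized betweenness of each node: Akira:0, Beata:0, Ben:0, Eli:0, Esperanza:40, Eva:0, Giulia:0, Grace:0, Iris:1/2, Sven:0, Wes:1/2.
Esperanza has the largest value, 40, making it the main broker — the node through which the most shortest paths run.

Esperanza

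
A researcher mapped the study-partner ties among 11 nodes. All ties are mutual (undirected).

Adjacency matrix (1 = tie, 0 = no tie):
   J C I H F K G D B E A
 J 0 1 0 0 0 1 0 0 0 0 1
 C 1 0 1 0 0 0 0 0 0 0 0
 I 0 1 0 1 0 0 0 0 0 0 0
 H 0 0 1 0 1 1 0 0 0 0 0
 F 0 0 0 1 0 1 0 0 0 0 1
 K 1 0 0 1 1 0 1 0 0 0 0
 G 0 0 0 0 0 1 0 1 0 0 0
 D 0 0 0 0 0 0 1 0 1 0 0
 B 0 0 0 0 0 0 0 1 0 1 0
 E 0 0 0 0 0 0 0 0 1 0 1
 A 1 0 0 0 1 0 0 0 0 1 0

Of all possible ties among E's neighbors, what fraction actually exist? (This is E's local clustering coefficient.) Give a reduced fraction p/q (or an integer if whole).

0

E's neighbors: A and B (k = 2).
Possible neighbor pairs: C(2,2) = 1. Edges among them: none → e = 0.
Clustering(E) = 0/1.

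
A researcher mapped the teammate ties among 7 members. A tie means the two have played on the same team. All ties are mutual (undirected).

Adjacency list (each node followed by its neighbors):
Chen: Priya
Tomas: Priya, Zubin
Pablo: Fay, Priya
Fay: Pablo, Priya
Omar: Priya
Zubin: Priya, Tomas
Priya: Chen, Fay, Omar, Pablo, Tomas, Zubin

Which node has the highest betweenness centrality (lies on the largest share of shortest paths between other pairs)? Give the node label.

Priya

Unnormalized betweenness of each node: Chen:0, Fay:0, Omar:0, Pablo:0, Priya:13, Tomas:0, Zubin:0.
Priya has the largest value, 13, making it the main broker — the node through which the most shortest paths run.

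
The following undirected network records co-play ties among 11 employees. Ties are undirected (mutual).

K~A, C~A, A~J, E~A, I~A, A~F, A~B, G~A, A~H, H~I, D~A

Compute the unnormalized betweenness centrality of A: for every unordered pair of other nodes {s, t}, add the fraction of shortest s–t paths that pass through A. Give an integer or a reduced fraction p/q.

Pairs whose geodesics pass through A — D–I: 1; D–E: 1; D–C: 1; D–G: 1; D–K: 1; D–J: 1; D–B: 1; D–H: 1; D–F: 1; I–E: 1; I–C: 1; I–G: 1; I–K: 1; I–J: 1 … (+30 more pairs).
All other pairs contribute 0.
Summing the contributions gives betweenness(A) = 44.

44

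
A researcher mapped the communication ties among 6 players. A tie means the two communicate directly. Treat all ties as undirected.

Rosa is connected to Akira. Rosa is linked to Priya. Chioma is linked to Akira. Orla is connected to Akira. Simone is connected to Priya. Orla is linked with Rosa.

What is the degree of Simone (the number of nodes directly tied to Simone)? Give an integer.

1

Simone is directly tied to Priya. That is 1 neighbor, so the degree of Simone is 1.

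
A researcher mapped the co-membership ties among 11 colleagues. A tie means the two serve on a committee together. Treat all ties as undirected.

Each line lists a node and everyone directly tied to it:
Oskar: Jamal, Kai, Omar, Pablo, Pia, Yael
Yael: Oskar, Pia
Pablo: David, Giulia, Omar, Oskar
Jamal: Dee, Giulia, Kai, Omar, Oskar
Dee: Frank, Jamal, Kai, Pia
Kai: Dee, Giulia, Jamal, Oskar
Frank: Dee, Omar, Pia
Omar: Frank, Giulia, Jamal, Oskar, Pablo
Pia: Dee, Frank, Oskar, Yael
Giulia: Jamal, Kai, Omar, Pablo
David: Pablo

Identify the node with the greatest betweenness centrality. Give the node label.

Unnormalized betweenness of each node: David:0, Dee:39/14, Frank:10/7, Giulia:18/7, Jamal:139/42, Kai:46/21, Omar:253/42, Oskar:181/14, Pablo:135/14, Pia:131/42, Yael:0.
Oskar has the largest value, 181/14, making it the main broker — the node through which the most shortest paths run.

Oskar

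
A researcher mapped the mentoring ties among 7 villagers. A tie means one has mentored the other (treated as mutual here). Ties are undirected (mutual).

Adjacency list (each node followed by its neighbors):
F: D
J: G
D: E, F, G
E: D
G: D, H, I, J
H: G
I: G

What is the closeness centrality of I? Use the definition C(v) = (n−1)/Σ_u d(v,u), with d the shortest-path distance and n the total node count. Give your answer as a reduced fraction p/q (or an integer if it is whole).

Distances from I: D:2, E:3, F:3, G:1, H:2, J:2. Sum = 13.
n = 7, so closeness = 6/13.

6/13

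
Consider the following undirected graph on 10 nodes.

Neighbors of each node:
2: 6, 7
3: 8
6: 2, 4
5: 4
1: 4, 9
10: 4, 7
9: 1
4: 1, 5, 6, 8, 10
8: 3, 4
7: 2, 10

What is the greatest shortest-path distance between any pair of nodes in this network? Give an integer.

Eccentricity of each node (its greatest distance to any other): 1:3, 2:4, 3:4, 4:2, 5:3, 6:3, 7:4, 8:3, 9:4, 10:3.
The maximum eccentricity is 4, realized for instance by the pair 2–9 via 2 – 6 – 4 – 1 – 9. So the diameter is 4.

4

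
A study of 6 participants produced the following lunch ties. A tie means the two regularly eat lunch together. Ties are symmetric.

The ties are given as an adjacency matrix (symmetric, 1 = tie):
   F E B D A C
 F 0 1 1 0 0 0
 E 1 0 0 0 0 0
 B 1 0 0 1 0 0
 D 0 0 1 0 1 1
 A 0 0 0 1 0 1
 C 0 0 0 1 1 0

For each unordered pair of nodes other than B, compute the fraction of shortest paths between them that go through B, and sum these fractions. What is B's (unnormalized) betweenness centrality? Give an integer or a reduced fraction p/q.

6

Pairs whose geodesics pass through B — F–D: 1; F–A: 1; F–C: 1; E–D: 1; E–A: 1; E–C: 1.
All other pairs contribute 0.
Summing the contributions gives betweenness(B) = 6.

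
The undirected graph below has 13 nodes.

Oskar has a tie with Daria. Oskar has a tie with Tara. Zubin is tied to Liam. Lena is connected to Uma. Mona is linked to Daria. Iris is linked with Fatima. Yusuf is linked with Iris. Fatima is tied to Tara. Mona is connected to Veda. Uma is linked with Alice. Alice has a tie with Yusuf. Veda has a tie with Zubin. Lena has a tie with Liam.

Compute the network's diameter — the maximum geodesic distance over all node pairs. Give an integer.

Eccentricity of each node (its greatest distance to any other): Alice:6, Daria:6, Fatima:6, Iris:6, Lena:6, Liam:6, Mona:6, Oskar:6, Tara:6, Uma:6, Veda:6, Yusuf:6, Zubin:6.
The maximum eccentricity is 6, realized for instance by the pair Uma–Daria via Uma – Lena – Liam – Zubin – Veda – Mona – Daria. So the diameter is 6.

6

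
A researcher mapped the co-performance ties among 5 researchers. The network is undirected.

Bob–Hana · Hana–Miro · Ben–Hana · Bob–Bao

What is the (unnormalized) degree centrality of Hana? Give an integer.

3

Hana is directly tied to Ben, Bob, and Miro. That is 3 neighbors, so the degree of Hana is 3.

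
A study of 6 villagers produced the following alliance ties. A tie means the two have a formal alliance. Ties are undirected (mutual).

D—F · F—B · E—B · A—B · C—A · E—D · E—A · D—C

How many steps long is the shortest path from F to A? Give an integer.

2

One shortest route is F – B – A, which uses 2 edges, and F and A are not directly tied, so nothing shorter exists. So d(F,A) = 2.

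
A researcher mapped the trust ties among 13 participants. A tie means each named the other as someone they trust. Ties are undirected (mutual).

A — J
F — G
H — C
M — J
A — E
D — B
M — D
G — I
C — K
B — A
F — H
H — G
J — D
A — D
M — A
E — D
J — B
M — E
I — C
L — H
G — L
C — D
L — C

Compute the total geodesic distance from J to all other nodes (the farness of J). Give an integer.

28

Distances from J: A:1, B:1, C:2, D:1, E:2, F:4, G:4, H:3, I:3, K:3, L:3, M:1.
Sum = 1 + 1 + 2 + 1 + 2 + 4 + 4 + 3 + 3 + 3 + 3 + 1 = 28.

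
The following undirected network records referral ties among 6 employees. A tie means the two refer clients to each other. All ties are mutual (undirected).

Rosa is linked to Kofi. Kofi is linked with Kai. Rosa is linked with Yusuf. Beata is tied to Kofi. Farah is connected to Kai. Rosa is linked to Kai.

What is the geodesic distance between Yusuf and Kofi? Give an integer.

2

One shortest route is Yusuf – Rosa – Kofi, which uses 2 edges, and Yusuf and Kofi are not directly tied, so nothing shorter exists. So d(Yusuf,Kofi) = 2.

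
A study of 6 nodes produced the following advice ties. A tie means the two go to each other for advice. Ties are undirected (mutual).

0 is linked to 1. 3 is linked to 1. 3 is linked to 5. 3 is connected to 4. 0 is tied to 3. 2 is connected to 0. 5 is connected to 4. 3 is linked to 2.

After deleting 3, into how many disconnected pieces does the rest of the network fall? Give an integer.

2

Without 3, the remaining ties split the others into: {0, 1, 2}; {4, 5}.
That's 2 separate components.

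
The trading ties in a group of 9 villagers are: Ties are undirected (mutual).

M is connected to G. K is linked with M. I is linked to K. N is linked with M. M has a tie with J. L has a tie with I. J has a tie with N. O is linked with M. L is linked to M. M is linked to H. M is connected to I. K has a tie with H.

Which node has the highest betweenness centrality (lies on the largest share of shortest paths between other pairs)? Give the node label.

M

Unnormalized betweenness of each node: G:0, H:0, I:1/2, J:0, K:1/2, L:0, M:23, N:0, O:0.
M has the largest value, 23, making it the main broker — the node through which the most shortest paths run.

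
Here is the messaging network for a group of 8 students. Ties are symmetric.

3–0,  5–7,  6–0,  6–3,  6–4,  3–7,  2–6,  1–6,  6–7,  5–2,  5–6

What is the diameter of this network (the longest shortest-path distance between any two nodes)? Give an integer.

Eccentricity of each node (its greatest distance to any other): 0:2, 1:2, 2:2, 3:2, 4:2, 5:2, 6:1, 7:2.
The maximum eccentricity is 2, realized for instance by the pair 1–5 via 1 – 6 – 5. So the diameter is 2.

2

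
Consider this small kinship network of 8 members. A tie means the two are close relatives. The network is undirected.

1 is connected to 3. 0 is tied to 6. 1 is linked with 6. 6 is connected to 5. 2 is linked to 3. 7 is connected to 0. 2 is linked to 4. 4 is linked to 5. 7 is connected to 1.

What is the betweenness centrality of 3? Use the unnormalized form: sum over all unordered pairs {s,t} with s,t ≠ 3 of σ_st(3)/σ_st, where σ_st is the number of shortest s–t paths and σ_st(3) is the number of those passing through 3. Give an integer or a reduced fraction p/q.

Pairs whose geodesics pass through 3 — 6–2: 1/2; 0–2: 2/3; 7–2: 1; 7–4: 1/3; 1–2: 1; 1–4: 1/2.
All other pairs contribute 0.
Summing the contributions gives betweenness(3) = 4.

4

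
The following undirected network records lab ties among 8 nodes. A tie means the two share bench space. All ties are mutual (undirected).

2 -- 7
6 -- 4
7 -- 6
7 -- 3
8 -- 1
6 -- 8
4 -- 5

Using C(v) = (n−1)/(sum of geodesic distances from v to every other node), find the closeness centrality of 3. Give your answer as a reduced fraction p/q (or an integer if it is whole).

7/19

Distances from 3: 1:4, 2:2, 4:3, 5:4, 6:2, 7:1, 8:3. Sum = 19.
n = 8, so closeness = 7/19.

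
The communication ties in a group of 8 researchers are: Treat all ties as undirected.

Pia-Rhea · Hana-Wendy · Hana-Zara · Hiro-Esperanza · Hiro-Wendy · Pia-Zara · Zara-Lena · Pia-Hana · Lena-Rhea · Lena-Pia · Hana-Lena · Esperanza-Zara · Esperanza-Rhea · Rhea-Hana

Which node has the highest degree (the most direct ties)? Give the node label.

Degrees — Esperanza:3, Hana:5, Hiro:2, Lena:4, Pia:4, Rhea:4, Wendy:2, Zara:4.
The maximum is 5, attained only by Hana.

Hana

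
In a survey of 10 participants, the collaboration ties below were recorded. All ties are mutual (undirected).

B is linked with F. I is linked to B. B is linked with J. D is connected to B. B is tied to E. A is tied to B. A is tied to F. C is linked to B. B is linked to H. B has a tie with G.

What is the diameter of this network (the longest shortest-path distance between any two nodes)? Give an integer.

Eccentricity of each node (its greatest distance to any other): A:2, B:1, C:2, D:2, E:2, F:2, G:2, H:2, I:2, J:2.
The maximum eccentricity is 2, realized for instance by the pair C–I via C – B – I. So the diameter is 2.

2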